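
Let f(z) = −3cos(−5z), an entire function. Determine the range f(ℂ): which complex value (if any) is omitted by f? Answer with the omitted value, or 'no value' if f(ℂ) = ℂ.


Little Picard bounds the complement of f(ℂ) to at most one point.
cos is entire and surjective onto ℂ: for every w ∈ ℂ, cos(ζ) = w has a solution ζ ∈ ℂ (e.g., via the complex inverse arccos). With ζ = −5z this gives z = ζ/(-5). Then -3·cos(−5z) takes every value in -3·ℂ = ℂ, and adding 0 is a bijection of ℂ. So f is surjective and omits no value. (Note: only on the real line is cos bounded by [−1, 1].)

Omitted value: no value.


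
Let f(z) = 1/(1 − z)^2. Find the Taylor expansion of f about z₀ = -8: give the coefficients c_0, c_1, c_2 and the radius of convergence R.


Let w = z − z₀, so z = z₀ + w.
Then 1 − z = 1 − (z₀ + w) = (1 − z₀) − w = 9 − w.
f(z) = 1/(9 − w)^2 = (1/(9)^2) · (1 − w/(9))^{−2}.
By the binomial series (1−u)^{−2} = Σ_{n≥0} C(n+1, 1) u^n for |u|<1, with u = w/(9):
  c_n = C(n+1, 1) / (9)^(n+2).
  c_0 = 1/(9)^2 = 1/81.
  c_1 = 2/(9)^3 = 2/729.
  c_2 = 3/(9)^4 = 1/2187.
The series is valid for |w/d| < 1, i.e. |z − z₀| < |d|.
Radius of convergence: R = |1 − z₀| = |9| = 9 (distance from z₀ to the singularity z = 1).

c_0 = 1/81, c_1 = 2/729, c_2 = 1/2187; R = 9.


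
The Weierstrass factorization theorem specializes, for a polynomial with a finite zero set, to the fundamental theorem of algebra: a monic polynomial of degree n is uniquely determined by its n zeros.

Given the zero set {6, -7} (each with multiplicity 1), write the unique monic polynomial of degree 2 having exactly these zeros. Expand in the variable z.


The polynomial is p(z) = ∏_{α ∈ S} (z − α), where S = {6, -7}.
Expanding the product yields: p(z) = z^2 + z -42.
The resulting polynomial has degree 2 and real coefficients as required.

p(z) = z^2 + z -42.


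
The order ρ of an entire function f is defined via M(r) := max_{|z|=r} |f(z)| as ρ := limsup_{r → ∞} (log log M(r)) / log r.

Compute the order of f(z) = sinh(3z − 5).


sinh(w) is a linear combination of e^{iw} and e^{−iw} (or e^w, e^{−w} in the hyperbolic case), so |sinh(w)| ≤ e^{|w|}. With w = 3z − 5, |w| ≤ 3|z| + 5 = 3r + 5 on |z| = r, giving M(r) ≤ e^{3r + 5}, so ρ ≤ 1. On a suitable ray (z = it for sin/cos; z = t for sinh/cosh, t real → ∞), |sinh(3z − 5)| grows like e^{3|t|}/2, so ρ ≥ 1. Hence ρ = 1.
Therefore ρ = 1.

Order ρ = 1.


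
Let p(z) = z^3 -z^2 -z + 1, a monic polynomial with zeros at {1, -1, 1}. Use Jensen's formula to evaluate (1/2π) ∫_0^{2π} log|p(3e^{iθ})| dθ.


Zeros: -1, 1, 1; r = 3.
Inside |z| < r: -1, 1, 1. Outside (|z| ≥ r): ∅.
p(0) = 1, so log|p(0)| = log(1) = 0.0000.
Apply Jensen: I(r) = log|p(0)| + Σ_k log(r/|z_k|), summed over zeros inside |z| < r.
  log(r/|z_k|) for z_k = 1: log(3/1) = 1.0986
  log(r/|z_k|) for z_k = -1: log(3/1) = 1.0986
  log(r/|z_k|) for z_k = 1: log(3/1) = 1.0986
Sum over inside zeros: 3.2958.
I(r) = log|p(0)| + (inside sum) = 0.0000 + 3.2958 = 3.2958.
Closed form (all zeros inside, monic): I(r) = n·log(r) = 3·log(3) = 3.2958. ✓

I(r) ≈ 3.2958.


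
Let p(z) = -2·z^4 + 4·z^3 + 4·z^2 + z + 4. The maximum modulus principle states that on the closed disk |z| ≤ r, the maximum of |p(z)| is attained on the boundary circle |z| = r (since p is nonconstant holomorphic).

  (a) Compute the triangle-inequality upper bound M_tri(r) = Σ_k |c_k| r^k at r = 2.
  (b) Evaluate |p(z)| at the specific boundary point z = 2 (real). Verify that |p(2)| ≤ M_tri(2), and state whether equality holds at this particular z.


Coefficients: c_0 = 4, c_1 = 1, c_2 = 4, c_3 = 4, c_4 = -2. Radius r = 2.
Part (a). Triangle bound: M_tri(r) = Σ_k |c_k| r^k
  = |4|·2^0 + |1|·2^1 + |4|·2^2 + |4|·2^3 + |-2|·2^4
  = 4 + 2 + 16 + 32 + 32 = 86.
This bounds M(r) := max_{|z|=r} |p(z)| from above; equality holds iff all terms c_k z^k can be made to align in phase at a single z on |z|=r.
Part (b). At z = 2 (real, on the circle |z| = r):
  p(2) = (4)·2^0 + (1)·2^1 + (4)·2^2 + (4)·2^3 + (-2)·2^4 = 22.
  |p(2)| = 22.
Check: |p(2)| = 22 ≤ 86 = M_tri(2). ✓ Equality does not hold at z = 2 (the coefficients have mixed signs, so the terms do not all align in phase there).

M_tri(2) = 86; |p(2)| = 22; equality at z=2: no.


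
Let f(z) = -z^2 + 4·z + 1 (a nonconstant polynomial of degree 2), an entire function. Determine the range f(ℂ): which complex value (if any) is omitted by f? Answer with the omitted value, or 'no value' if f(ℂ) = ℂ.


Little Picard bounds the complement of f(ℂ) to at most one point.
For every w ∈ ℂ, the equation p(z) − w = 0 is a nonconstant polynomial in z and hence has at least one root by the fundamental theorem of algebra. So p is surjective onto ℂ, omitting no value.

Omitted value: no value.


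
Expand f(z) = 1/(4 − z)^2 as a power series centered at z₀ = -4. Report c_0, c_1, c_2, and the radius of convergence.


Let w = z − z₀, so z = z₀ + w.
Then 4 − z = 4 − (z₀ + w) = (4 − z₀) − w = 8 − w.
f(z) = 1/(8 − w)^2 = (1/(8)^2) · (1 − w/(8))^{−2}.
By the binomial series (1−u)^{−2} = Σ_{n≥0} C(n+1, 1) u^n for |u|<1, with u = w/(8):
  c_n = C(n+1, 1) / (8)^(n+2).
  c_0 = 1/(8)^2 = 1/64.
  c_1 = 2/(8)^3 = 1/256.
  c_2 = 3/(8)^4 = 3/4096.
The series is valid for |w/d| < 1, i.e. |z − z₀| < |d|.
Radius of convergence: R = |4 − z₀| = |8| = 8 (distance from z₀ to the singularity z = 4).

c_0 = 1/64, c_1 = 1/256, c_2 = 3/4096; R = 8.


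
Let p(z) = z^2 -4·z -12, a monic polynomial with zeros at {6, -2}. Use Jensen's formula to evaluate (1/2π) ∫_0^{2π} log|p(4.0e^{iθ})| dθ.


Zeros: -2, 6; r = 4.0.
Inside |z| < r: -2. Outside (|z| ≥ r): 6.
p(0) = -12, so log|p(0)| = log(12) = 2.4849.
Apply Jensen: I(r) = log|p(0)| + Σ_k log(r/|z_k|), summed over zeros inside |z| < r.
  log(r/|z_k|) for z_k = -2: log(4.0/2) = 0.6931
  Outside zeros (6) contribute nothing to the Jensen sum.
Sum over inside zeros: 0.6931.
I(r) = log|p(0)| + (inside sum) = 2.4849 + 0.6931 = 3.1781.
Note: since some zeros are outside |z| ≤ r, the simplified n·log(r) form does NOT apply — only the inside zeros contribute.

I(r) ≈ 3.1781.


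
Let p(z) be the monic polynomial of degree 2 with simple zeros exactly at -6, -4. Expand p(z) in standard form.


The polynomial is p(z) = ∏_{α ∈ S} (z − α), where S = {-6, -4}.
Expanding the product yields: p(z) = z^2 + 10·z + 24.
The resulting polynomial has degree 2 and real coefficients as required.

p(z) = z^2 + 10·z + 24.


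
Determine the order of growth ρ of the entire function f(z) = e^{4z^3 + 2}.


|e^{4z^3 + 2}| = e^{Re(4·z^3) + 2} ≤ e^{4|z|^3 + 2} = e^{4r^3 + 2} on |z| = r, so ρ ≤ 3. Choosing z on |z|=r so that 4·z^3 is real positive (always possible by picking arg z appropriately) gives |f(z)| = e^{4r^3 + 2}, matching the bound. The additive constant 2 does not affect log log M(r) ~ 3·log r. Hence ρ = 3.
Therefore ρ = 3.

Order ρ = 3.


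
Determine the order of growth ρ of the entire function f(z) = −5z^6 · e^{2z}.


M(r) = max_{|z|=r} |-5|·|z|^6·|e^{2z}| = 5·r^6 · e^{2r^1} (the factors attain their maxima compatibly on |z|=r). Then log M(r) = log 5 + 6·log r + 2r^1, dominated by the last term, so log log M(r) ~ 1·log r. The polynomial factor -5z^6 contributes only a log r term and does not affect the order. ρ = 1.
Therefore ρ = 1.

Order ρ = 1.


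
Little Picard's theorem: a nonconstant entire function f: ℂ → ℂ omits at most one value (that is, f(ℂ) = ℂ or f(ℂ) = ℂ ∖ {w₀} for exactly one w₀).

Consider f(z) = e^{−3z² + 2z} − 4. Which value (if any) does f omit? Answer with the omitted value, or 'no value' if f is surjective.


Little Picard bounds the complement of f(ℂ) to at most one point.
The exponent g(z) = −3z² + 2z is a nonconstant polynomial, hence surjective onto ℂ. So e^{g(z)} takes every value in {e^w : w ∈ ℂ} = ℂ ∖ {0}. Adding -4 shifts the range to ℂ ∖ {-4}. f omits exactly -4.

Omitted value: -4.


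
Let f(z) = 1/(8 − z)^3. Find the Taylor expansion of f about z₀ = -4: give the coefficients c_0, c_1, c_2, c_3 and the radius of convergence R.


Let w = z − z₀, so z = z₀ + w.
Then 8 − z = 8 − (z₀ + w) = (8 − z₀) − w = 12 − w.
f(z) = 1/(12 − w)^3 = (1/(12)^3) · (1 − w/(12))^{−3}.
By the binomial series (1−u)^{−3} = Σ_{n≥0} C(n+2, 2) u^n for |u|<1, with u = w/(12):
  c_n = C(n+2, 2) / (12)^(n+3).
  c_0 = 1/(12)^3 = 1/1728.
  c_1 = 3/(12)^4 = 1/6912.
  c_2 = 6/(12)^5 = 1/41472.
  c_3 = 10/(12)^6 = 5/1492992.
The series is valid for |w/d| < 1, i.e. |z − z₀| < |d|.
Radius of convergence: R = |8 − z₀| = |12| = 12 (distance from z₀ to the singularity z = 8).

c_0 = 1/1728, c_1 = 1/6912, c_2 = 1/41472, c_3 = 5/1492992; R = 12.


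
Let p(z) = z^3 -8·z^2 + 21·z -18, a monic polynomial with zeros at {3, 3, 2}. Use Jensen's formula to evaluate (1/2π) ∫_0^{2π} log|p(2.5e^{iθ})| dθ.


Zeros: 2, 3, 3; r = 2.5.
Inside |z| < r: 2. Outside (|z| ≥ r): 3, 3.
p(0) = -18, so log|p(0)| = log(18) = 2.8904.
Apply Jensen: I(r) = log|p(0)| + Σ_k log(r/|z_k|), summed over zeros inside |z| < r.
  log(r/|z_k|) for z_k = 2: log(2.5/2) = 0.2231
  Outside zeros (3, 3) contribute nothing to the Jensen sum.
Sum over inside zeros: 0.2231.
I(r) = log|p(0)| + (inside sum) = 2.8904 + 0.2231 = 3.1135.
Note: since some zeros are outside |z| ≤ r, the simplified n·log(r) form does NOT apply — only the inside zeros contribute.

I(r) ≈ 3.1135.


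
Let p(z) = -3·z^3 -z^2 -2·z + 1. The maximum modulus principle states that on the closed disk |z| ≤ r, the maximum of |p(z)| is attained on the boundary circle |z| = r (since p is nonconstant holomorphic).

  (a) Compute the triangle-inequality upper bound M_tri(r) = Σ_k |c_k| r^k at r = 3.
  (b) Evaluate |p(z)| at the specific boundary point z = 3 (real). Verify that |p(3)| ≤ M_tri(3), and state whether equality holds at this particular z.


Coefficients: c_0 = 1, c_1 = -2, c_2 = -1, c_3 = -3. Radius r = 3.
Part (a). Triangle bound: M_tri(r) = Σ_k |c_k| r^k
  = |1|·3^0 + |-2|·3^1 + |-1|·3^2 + |-3|·3^3
  = 1 + 6 + 9 + 81 = 97.
This bounds M(r) := max_{|z|=r} |p(z)| from above; equality holds iff all terms c_k z^k can be made to align in phase at a single z on |z|=r.
Part (b). At z = 3 (real, on the circle |z| = r):
  p(3) = (1)·3^0 + (-2)·3^1 + (-1)·3^2 + (-3)·3^3 = -95.
  |p(3)| = 95.
Check: |p(3)| = 95 ≤ 97 = M_tri(3). ✓ Equality does not hold at z = 3 (the coefficients have mixed signs, so the terms do not all align in phase there).

M_tri(3) = 97; |p(3)| = 95; equality at z=3: no.


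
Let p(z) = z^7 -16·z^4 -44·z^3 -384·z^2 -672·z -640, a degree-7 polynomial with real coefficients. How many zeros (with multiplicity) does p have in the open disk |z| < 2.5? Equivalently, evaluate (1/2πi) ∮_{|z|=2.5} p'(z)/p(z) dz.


The zeros of p are: (1 + 3i), (1 - 3i), (-2 + 2i), (-2 - 2i), 4, (-1 + 1i), (-1 - 1i).
Their magnitudes are: 3.162, 3.162, 2.828, 2.828, 4, 1.414, 1.414.
Zeros with |z| < R = 2.5: (-1 + 1i), (-1 - 1i).
Count = 2.
By the argument principle, (1/2πi) ∮_{|z|=R} p'(z)/p(z) dz equals exactly this count.

Number of zeros inside |z| < 2.5: 2.


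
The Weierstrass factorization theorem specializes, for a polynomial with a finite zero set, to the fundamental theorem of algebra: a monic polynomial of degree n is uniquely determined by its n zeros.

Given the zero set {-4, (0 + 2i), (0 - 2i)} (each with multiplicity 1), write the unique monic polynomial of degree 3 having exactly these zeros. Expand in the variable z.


The polynomial is p(z) = ∏_{α ∈ S} (z − α), where S = {-4, (0 + 2i), (0 - 2i)}.
Expanding the product yields: p(z) = z^3 + 4·z^2 + 4·z + 16.
Note conjugate pairs combine to real quadratics: (z − (0+2i))(z − (0−2i)) = z² + 4.
The resulting polynomial has degree 3 and real coefficients as required.

p(z) = z^3 + 4·z^2 + 4·z + 16.


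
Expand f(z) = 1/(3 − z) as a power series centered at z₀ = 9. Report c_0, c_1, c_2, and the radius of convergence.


Let w = z − z₀, so z = z₀ + w.
Then 3 − z = 3 − (z₀ + w) = (3 − z₀) − w = -6 − w.
f(z) = 1/(-6 − w) = (1/(-6)) · 1/(1 − w/(-6)) = Σ_{n≥0} w^n / (-6)^(n+1).
So c_n = 1/(-6)^(n+1):
  c_0 = 1/(-6)^1 = -1/6.
  c_1 = 1/(-6)^2 = 1/36.
  c_2 = 1/(-6)^3 = -1/216.
The series is valid for |w/d| < 1, i.e. |z − z₀| < |d|.
Radius of convergence: R = |3 − z₀| = |-6| = 6 (distance from z₀ to the singularity z = 3).

c_0 = -1/6, c_1 = 1/36, c_2 = -1/216; R = 6.


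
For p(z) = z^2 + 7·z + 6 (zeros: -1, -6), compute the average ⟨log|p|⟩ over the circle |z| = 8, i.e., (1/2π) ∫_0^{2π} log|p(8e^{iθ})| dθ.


Zeros: -6, -1; r = 8.
Inside |z| < r: -6, -1. Outside (|z| ≥ r): ∅.
p(0) = 6, so log|p(0)| = log(6) = 1.7918.
Apply Jensen: I(r) = log|p(0)| + Σ_k log(r/|z_k|), summed over zeros inside |z| < r.
  log(r/|z_k|) for z_k = -1: log(8/1) = 2.0794
  log(r/|z_k|) for z_k = -6: log(8/6) = 0.2877
Sum over inside zeros: 2.3671.
I(r) = log|p(0)| + (inside sum) = 1.7918 + 2.3671 = 4.1589.
Closed form (all zeros inside, monic): I(r) = n·log(r) = 2·log(8) = 4.1589. ✓

I(r) ≈ 4.1589.


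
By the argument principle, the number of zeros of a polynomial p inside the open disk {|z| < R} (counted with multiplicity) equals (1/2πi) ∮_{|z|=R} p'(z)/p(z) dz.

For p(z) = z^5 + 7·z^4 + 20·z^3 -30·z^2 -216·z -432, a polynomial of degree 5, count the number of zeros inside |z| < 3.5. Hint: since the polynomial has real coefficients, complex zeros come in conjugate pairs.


The zeros of p are: (-3 + 3i), (-3 - 3i), (-2 + 2i), (-2 - 2i), 3.
Their magnitudes are: 4.243, 4.243, 2.828, 2.828, 3.
Zeros with |z| < R = 3.5: (-2 + 2i), (-2 - 2i), 3.
Count = 3.
By the argument principle, (1/2πi) ∮_{|z|=R} p'(z)/p(z) dz equals exactly this count.

Number of zeros inside |z| < 3.5: 3.


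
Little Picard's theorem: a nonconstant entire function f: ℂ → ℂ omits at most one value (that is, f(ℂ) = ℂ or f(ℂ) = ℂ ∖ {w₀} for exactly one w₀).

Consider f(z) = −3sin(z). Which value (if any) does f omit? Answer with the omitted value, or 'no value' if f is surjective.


Little Picard bounds the complement of f(ℂ) to at most one point.
sin is entire and surjective onto ℂ: for every w ∈ ℂ, sin(ζ) = w has a solution ζ ∈ ℂ (e.g., via the complex inverse arcsin). With ζ = z this gives z = ζ/(1). Then -3·sin(z) takes every value in -3·ℂ = ℂ, and adding 0 is a bijection of ℂ. So f is surjective and omits no value. (Note: only on the real line is sin bounded by [−1, 1].)

Omitted value: no value.


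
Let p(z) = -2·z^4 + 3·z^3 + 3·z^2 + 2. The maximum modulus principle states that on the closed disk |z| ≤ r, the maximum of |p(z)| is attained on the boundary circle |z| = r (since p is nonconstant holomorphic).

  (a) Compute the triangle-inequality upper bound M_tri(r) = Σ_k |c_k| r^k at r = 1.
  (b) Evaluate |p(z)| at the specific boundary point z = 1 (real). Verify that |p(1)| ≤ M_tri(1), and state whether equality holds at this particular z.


Coefficients: c_0 = 2, c_1 = 0, c_2 = 3, c_3 = 3, c_4 = -2. Radius r = 1.
Part (a). Triangle bound: M_tri(r) = Σ_k |c_k| r^k
  = |2|·1^0 + |0|·1^1 + |3|·1^2 + |3|·1^3 + |-2|·1^4
  = 2 + 0 + 3 + 3 + 2 = 10.
This bounds M(r) := max_{|z|=r} |p(z)| from above; equality holds iff all terms c_k z^k can be made to align in phase at a single z on |z|=r.
Part (b). At z = 1 (real, on the circle |z| = r):
  p(1) = (2)·1^0 + (0)·1^1 + (3)·1^2 + (3)·1^3 + (-2)·1^4 = 6.
  |p(1)| = 6.
Check: |p(1)| = 6 ≤ 10 = M_tri(1). ✓ Equality does not hold at z = 1 (the coefficients have mixed signs, so the terms do not all align in phase there).

M_tri(1) = 10; |p(1)| = 6; equality at z=1: no.


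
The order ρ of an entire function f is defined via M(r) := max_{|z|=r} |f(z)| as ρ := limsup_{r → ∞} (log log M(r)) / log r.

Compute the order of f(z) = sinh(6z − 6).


sinh(w) is a linear combination of e^{iw} and e^{−iw} (or e^w, e^{−w} in the hyperbolic case), so |sinh(w)| ≤ e^{|w|}. With w = 6z − 6, |w| ≤ 6|z| + 6 = 6r + 6 on |z| = r, giving M(r) ≤ e^{6r + 6}, so ρ ≤ 1. On a suitable ray (z = it for sin/cos; z = t for sinh/cosh, t real → ∞), |sinh(6z − 6)| grows like e^{6|t|}/2, so ρ ≥ 1. Hence ρ = 1.
Therefore ρ = 1.

Order ρ = 1.


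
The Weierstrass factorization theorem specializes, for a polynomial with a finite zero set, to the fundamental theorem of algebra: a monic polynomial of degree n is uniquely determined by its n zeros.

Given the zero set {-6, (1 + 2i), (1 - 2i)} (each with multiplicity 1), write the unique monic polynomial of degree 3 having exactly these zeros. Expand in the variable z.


The polynomial is p(z) = ∏_{α ∈ S} (z − α), where S = {-6, (1 + 2i), (1 - 2i)}.
Expanding the product yields: p(z) = z^3 + 4·z^2 -7·z + 30.
Note conjugate pairs combine to real quadratics: (z − (1+2i))(z − (1−2i)) = z² − 2z + 5.
The resulting polynomial has degree 3 and real coefficients as required.

p(z) = z^3 + 4·z^2 -7·z + 30.


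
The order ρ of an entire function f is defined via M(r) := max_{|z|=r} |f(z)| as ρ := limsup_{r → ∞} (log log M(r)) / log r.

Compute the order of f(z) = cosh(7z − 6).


cosh(w) is a linear combination of e^{iw} and e^{−iw} (or e^w, e^{−w} in the hyperbolic case), so |cosh(w)| ≤ e^{|w|}. With w = 7z − 6, |w| ≤ 7|z| + 6 = 7r + 6 on |z| = r, giving M(r) ≤ e^{7r + 6}, so ρ ≤ 1. On a suitable ray (z = it for sin/cos; z = t for sinh/cosh, t real → ∞), |cosh(7z − 6)| grows like e^{7|t|}/2, so ρ ≥ 1. Hence ρ = 1.
Therefore ρ = 1.

Order ρ = 1.


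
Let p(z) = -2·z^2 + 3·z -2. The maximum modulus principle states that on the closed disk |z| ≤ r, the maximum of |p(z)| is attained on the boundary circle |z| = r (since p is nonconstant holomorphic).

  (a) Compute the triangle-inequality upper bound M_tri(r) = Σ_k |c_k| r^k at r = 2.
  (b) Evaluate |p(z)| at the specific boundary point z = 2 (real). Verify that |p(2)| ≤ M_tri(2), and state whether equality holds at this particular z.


Coefficients: c_0 = -2, c_1 = 3, c_2 = -2. Radius r = 2.
Part (a). Triangle bound: M_tri(r) = Σ_k |c_k| r^k
  = |-2|·2^0 + |3|·2^1 + |-2|·2^2
  = 2 + 6 + 8 = 16.
This bounds M(r) := max_{|z|=r} |p(z)| from above; equality holds iff all terms c_k z^k can be made to align in phase at a single z on |z|=r.
Part (b). At z = 2 (real, on the circle |z| = r):
  p(2) = (-2)·2^0 + (3)·2^1 + (-2)·2^2 = -4.
  |p(2)| = 4.
Check: |p(2)| = 4 ≤ 16 = M_tri(2). ✓ Equality does not hold at z = 2 (the coefficients have mixed signs, so the terms do not all align in phase there).

M_tri(2) = 16; |p(2)| = 4; equality at z=2: no.


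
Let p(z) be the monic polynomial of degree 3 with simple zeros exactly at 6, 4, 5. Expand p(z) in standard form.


The polynomial is p(z) = ∏_{α ∈ S} (z − α), where S = {6, 4, 5}.
Expanding the product yields: p(z) = z^3 -15·z^2 + 74·z -120.
The resulting polynomial has degree 3 and real coefficients as required.

p(z) = z^3 -15·z^2 + 74·z -120.


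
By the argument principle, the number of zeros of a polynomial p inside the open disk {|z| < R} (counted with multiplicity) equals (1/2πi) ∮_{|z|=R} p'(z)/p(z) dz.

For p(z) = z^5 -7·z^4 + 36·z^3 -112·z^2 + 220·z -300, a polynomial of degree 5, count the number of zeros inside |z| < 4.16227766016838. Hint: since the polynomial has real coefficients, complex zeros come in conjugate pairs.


The zeros of p are: 3, (1 + 3i), (1 - 3i), (1 + 3i), (1 - 3i).
Their magnitudes are: 3, 3.162, 3.162, 3.162, 3.162.
Zeros with |z| < R = 4.16227766016838: 3, (1 + 3i), (1 - 3i), (1 + 3i), (1 - 3i).
Count = 5.
By the argument principle, (1/2πi) ∮_{|z|=R} p'(z)/p(z) dz equals exactly this count.

Number of zeros inside |z| < 4.16227766016838: 5.


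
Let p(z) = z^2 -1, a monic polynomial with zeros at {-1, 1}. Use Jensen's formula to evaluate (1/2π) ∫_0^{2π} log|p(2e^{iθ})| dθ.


Zeros: -1, 1; r = 2.
Inside |z| < r: -1, 1. Outside (|z| ≥ r): ∅.
p(0) = -1, so log|p(0)| = log(1) = 0.0000.
Apply Jensen: I(r) = log|p(0)| + Σ_k log(r/|z_k|), summed over zeros inside |z| < r.
  log(r/|z_k|) for z_k = -1: log(2/1) = 0.6931
  log(r/|z_k|) for z_k = 1: log(2/1) = 0.6931
Sum over inside zeros: 1.3863.
I(r) = log|p(0)| + (inside sum) = 0.0000 + 1.3863 = 1.3863.
Closed form (all zeros inside, monic): I(r) = n·log(r) = 2·log(2) = 1.3863. ✓

I(r) ≈ 1.3863.


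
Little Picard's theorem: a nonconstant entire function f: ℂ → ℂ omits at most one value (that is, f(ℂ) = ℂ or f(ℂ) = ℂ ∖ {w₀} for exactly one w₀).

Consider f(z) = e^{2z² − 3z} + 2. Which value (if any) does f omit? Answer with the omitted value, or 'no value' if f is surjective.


Little Picard bounds the complement of f(ℂ) to at most one point.
The exponent g(z) = 2z² − 3z is a nonconstant polynomial, hence surjective onto ℂ. So e^{g(z)} takes every value in {e^w : w ∈ ℂ} = ℂ ∖ {0}. Adding 2 shifts the range to ℂ ∖ {2}. f omits exactly 2.

Omitted value: 2.


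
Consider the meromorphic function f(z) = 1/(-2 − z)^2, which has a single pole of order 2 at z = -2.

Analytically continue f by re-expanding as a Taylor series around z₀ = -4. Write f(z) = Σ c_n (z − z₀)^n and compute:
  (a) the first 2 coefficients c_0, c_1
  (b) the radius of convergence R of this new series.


Let w = z − z₀, so z = z₀ + w.
Then -2 − z = -2 − (z₀ + w) = (-2 − z₀) − w = 2 − w.
f(z) = 1/(2 − w)^2 = (1/(2)^2) · (1 − w/(2))^{−2}.
By the binomial series (1−u)^{−2} = Σ_{n≥0} C(n+1, 1) u^n for |u|<1, with u = w/(2):
  c_n = C(n+1, 1) / (2)^(n+2).
  c_0 = 1/(2)^2 = 1/4.
  c_1 = 2/(2)^3 = 1/4.
The series is valid for |w/d| < 1, i.e. |z − z₀| < |d|.
Radius of convergence: R = |-2 − z₀| = |2| = 2 (distance from z₀ to the singularity z = -2).

c_0 = 1/4, c_1 = 1/4; R = 2.


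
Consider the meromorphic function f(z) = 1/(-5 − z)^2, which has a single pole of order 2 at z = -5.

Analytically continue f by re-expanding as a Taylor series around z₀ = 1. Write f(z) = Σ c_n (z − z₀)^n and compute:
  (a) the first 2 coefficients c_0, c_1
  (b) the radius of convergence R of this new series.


Let w = z − z₀, so z = z₀ + w.
Then -5 − z = -5 − (z₀ + w) = (-5 − z₀) − w = -6 − w.
f(z) = 1/(-6 − w)^2 = (1/(-6)^2) · (1 − w/(-6))^{−2}.
By the binomial series (1−u)^{−2} = Σ_{n≥0} C(n+1, 1) u^n for |u|<1, with u = w/(-6):
  c_n = C(n+1, 1) / (-6)^(n+2).
  c_0 = 1/(-6)^2 = 1/36.
  c_1 = 2/(-6)^3 = -1/108.
The series is valid for |w/d| < 1, i.e. |z − z₀| < |d|.
Radius of convergence: R = |-5 − z₀| = |-6| = 6 (distance from z₀ to the singularity z = -5).

c_0 = 1/36, c_1 = -1/108; R = 6.


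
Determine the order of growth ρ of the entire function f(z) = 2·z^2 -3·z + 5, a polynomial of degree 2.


|f(z)| ≤ Σ|c_k|·r^k = O(r^2) as r → ∞. Polynomial growth is O(e^{r^ε}) for every ε > 0 (since r^2/e^{r^ε} → 0), so ρ ≤ ε for all ε > 0, i.e. ρ = 0. Every nonconstant polynomial has order 0.
Therefore ρ = 0.

Order ρ = 0.


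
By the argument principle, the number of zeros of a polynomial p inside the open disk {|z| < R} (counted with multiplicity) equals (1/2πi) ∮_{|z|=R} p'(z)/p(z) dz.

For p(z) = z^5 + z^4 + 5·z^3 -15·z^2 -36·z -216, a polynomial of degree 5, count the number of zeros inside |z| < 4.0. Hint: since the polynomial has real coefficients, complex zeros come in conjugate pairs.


The zeros of p are: 3, (-2 + 2i), (-2 - 2i), (0 + 3i), (0 - 3i).
Their magnitudes are: 3, 2.828, 2.828, 3, 3.
Zeros with |z| < R = 4.0: 3, (-2 + 2i), (-2 - 2i), (0 + 3i), (0 - 3i).
Count = 5.
By the argument principle, (1/2πi) ∮_{|z|=R} p'(z)/p(z) dz equals exactly this count.

Number of zeros inside |z| < 4.0: 5.


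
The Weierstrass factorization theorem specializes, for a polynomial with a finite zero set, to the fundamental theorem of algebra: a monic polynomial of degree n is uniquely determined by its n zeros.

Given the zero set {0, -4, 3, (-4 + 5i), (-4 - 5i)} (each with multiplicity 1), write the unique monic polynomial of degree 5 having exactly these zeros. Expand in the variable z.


The polynomial is p(z) = ∏_{α ∈ S} (z − α), where S = {0, -4, 3, (-4 + 5i), (-4 - 5i)}.
Expanding the product yields: p(z) = z^5 + 9·z^4 + 37·z^3 -55·z^2 -492·z.
Note conjugate pairs combine to real quadratics: (z − (-4+5i))(z − (-4−5i)) = z² + 8z + 41.
The resulting polynomial has degree 5 and real coefficients as required.

p(z) = z^5 + 9·z^4 + 37·z^3 -55·z^2 -492·z.


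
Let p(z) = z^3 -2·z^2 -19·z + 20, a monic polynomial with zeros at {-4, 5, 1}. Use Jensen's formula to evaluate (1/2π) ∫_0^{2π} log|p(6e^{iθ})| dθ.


Zeros: -4, 1, 5; r = 6.
Inside |z| < r: -4, 1, 5. Outside (|z| ≥ r): ∅.
p(0) = 20, so log|p(0)| = log(20) = 2.9957.
Apply Jensen: I(r) = log|p(0)| + Σ_k log(r/|z_k|), summed over zeros inside |z| < r.
  log(r/|z_k|) for z_k = -4: log(6/4) = 0.4055
  log(r/|z_k|) for z_k = 5: log(6/5) = 0.1823
  log(r/|z_k|) for z_k = 1: log(6/1) = 1.7918
Sum over inside zeros: 2.3795.
I(r) = log|p(0)| + (inside sum) = 2.9957 + 2.3795 = 5.3753.
Closed form (all zeros inside, monic): I(r) = n·log(r) = 3·log(6) = 5.3753. ✓

I(r) ≈ 5.3753.


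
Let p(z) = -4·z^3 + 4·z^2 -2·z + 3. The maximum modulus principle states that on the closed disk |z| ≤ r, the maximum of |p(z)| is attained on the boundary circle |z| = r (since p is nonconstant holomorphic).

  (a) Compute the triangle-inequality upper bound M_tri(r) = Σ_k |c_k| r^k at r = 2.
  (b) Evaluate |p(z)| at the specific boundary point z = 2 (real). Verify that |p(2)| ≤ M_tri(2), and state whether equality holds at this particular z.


Coefficients: c_0 = 3, c_1 = -2, c_2 = 4, c_3 = -4. Radius r = 2.
Part (a). Triangle bound: M_tri(r) = Σ_k |c_k| r^k
  = |3|·2^0 + |-2|·2^1 + |4|·2^2 + |-4|·2^3
  = 3 + 4 + 16 + 32 = 55.
This bounds M(r) := max_{|z|=r} |p(z)| from above; equality holds iff all terms c_k z^k can be made to align in phase at a single z on |z|=r.
Part (b). At z = 2 (real, on the circle |z| = r):
  p(2) = (3)·2^0 + (-2)·2^1 + (4)·2^2 + (-4)·2^3 = -17.
  |p(2)| = 17.
Check: |p(2)| = 17 ≤ 55 = M_tri(2). ✓ Equality does not hold at z = 2 (the coefficients have mixed signs, so the terms do not all align in phase there).

M_tri(2) = 55; |p(2)| = 17; equality at z=2: no.


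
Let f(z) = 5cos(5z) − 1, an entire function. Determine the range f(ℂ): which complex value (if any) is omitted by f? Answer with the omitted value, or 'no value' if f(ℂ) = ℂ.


Little Picard bounds the complement of f(ℂ) to at most one point.
cos is entire and surjective onto ℂ: for every w ∈ ℂ, cos(ζ) = w has a solution ζ ∈ ℂ (e.g., via the complex inverse arccos). With ζ = 5z this gives z = ζ/(5). Then 5·cos(5z) takes every value in 5·ℂ = ℂ, and adding -1 is a bijection of ℂ. So f is surjective and omits no value. (Note: only on the real line is cos bounded by [−1, 1].)

Omitted value: no value.


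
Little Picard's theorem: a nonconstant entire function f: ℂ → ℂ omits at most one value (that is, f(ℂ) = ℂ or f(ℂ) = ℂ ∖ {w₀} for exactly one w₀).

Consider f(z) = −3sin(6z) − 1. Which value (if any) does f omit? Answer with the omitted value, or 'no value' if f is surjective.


Little Picard bounds the complement of f(ℂ) to at most one point.
sin is entire and surjective onto ℂ: for every w ∈ ℂ, sin(ζ) = w has a solution ζ ∈ ℂ (e.g., via the complex inverse arcsin). With ζ = 6z this gives z = ζ/(6). Then -3·sin(6z) takes every value in -3·ℂ = ℂ, and adding -1 is a bijection of ℂ. So f is surjective and omits no value. (Note: only on the real line is sin bounded by [−1, 1].)

Omitted value: no value.


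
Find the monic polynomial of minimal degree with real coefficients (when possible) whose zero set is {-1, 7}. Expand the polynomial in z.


The polynomial is p(z) = ∏_{α ∈ S} (z − α), where S = {-1, 7}.
Expanding the product yields: p(z) = z^2 -6·z -7.
The resulting polynomial has degree 2 and real coefficients as required.

p(z) = z^2 -6·z -7.


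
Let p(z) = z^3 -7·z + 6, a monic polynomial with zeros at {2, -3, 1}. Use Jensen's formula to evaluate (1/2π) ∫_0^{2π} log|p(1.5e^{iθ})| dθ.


Zeros: -3, 1, 2; r = 1.5.
Inside |z| < r: 1. Outside (|z| ≥ r): -3, 2.
p(0) = 6, so log|p(0)| = log(6) = 1.7918.
Apply Jensen: I(r) = log|p(0)| + Σ_k log(r/|z_k|), summed over zeros inside |z| < r.
  log(r/|z_k|) for z_k = 1: log(1.5/1) = 0.4055
  Outside zeros (-3, 2) contribute nothing to the Jensen sum.
Sum over inside zeros: 0.4055.
I(r) = log|p(0)| + (inside sum) = 1.7918 + 0.4055 = 2.1972.
Note: since some zeros are outside |z| ≤ r, the simplified n·log(r) form does NOT apply — only the inside zeros contribute.

I(r) ≈ 2.1972.


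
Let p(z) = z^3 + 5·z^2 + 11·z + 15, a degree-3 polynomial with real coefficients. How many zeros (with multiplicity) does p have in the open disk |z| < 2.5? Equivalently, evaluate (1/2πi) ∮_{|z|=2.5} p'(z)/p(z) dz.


The zeros of p are: (-1 + 2i), (-1 - 2i), -3.
Their magnitudes are: 2.236, 2.236, 3.
Zeros with |z| < R = 2.5: (-1 + 2i), (-1 - 2i).
Count = 2.
By the argument principle, (1/2πi) ∮_{|z|=R} p'(z)/p(z) dz equals exactly this count.

Number of zeros inside |z| < 2.5: 2.


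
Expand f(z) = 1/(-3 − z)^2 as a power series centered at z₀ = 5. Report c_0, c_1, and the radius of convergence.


Let w = z − z₀, so z = z₀ + w.
Then -3 − z = -3 − (z₀ + w) = (-3 − z₀) − w = -8 − w.
f(z) = 1/(-8 − w)^2 = (1/(-8)^2) · (1 − w/(-8))^{−2}.
By the binomial series (1−u)^{−2} = Σ_{n≥0} C(n+1, 1) u^n for |u|<1, with u = w/(-8):
  c_n = C(n+1, 1) / (-8)^(n+2).
  c_0 = 1/(-8)^2 = 1/64.
  c_1 = 2/(-8)^3 = -1/256.
The series is valid for |w/d| < 1, i.e. |z − z₀| < |d|.
Radius of convergence: R = |-3 − z₀| = |-8| = 8 (distance from z₀ to the singularity z = -3).

c_0 = 1/64, c_1 = -1/256; R = 8.


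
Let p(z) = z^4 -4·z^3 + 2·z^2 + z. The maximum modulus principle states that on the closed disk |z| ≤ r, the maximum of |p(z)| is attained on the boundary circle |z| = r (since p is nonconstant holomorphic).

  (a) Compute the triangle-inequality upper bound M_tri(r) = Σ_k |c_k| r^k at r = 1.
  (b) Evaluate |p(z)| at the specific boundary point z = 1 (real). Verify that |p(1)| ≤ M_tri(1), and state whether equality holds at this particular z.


Coefficients: c_0 = 0, c_1 = 1, c_2 = 2, c_3 = -4, c_4 = 1. Radius r = 1.
Part (a). Triangle bound: M_tri(r) = Σ_k |c_k| r^k
  = |0|·1^0 + |1|·1^1 + |2|·1^2 + |-4|·1^3 + |1|·1^4
  = 0 + 1 + 2 + 4 + 1 = 8.
This bounds M(r) := max_{|z|=r} |p(z)| from above; equality holds iff all terms c_k z^k can be made to align in phase at a single z on |z|=r.
Part (b). At z = 1 (real, on the circle |z| = r):
  p(1) = (0)·1^0 + (1)·1^1 + (2)·1^2 + (-4)·1^3 + (1)·1^4 = 0.
  |p(1)| = 0.
Check: |p(1)| = 0 ≤ 8 = M_tri(1). ✓ Equality does not hold at z = 1 (the coefficients have mixed signs, so the terms do not all align in phase there).

M_tri(1) = 8; |p(1)| = 0; equality at z=1: no.


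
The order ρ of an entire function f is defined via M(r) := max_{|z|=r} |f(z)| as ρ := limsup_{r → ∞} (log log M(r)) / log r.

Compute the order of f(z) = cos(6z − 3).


cos(w) is a linear combination of e^{iw} and e^{−iw} (or e^w, e^{−w} in the hyperbolic case), so |cos(w)| ≤ e^{|w|}. With w = 6z − 3, |w| ≤ 6|z| + 3 = 6r + 3 on |z| = r, giving M(r) ≤ e^{6r + 3}, so ρ ≤ 1. On a suitable ray (z = it for sin/cos; z = t for sinh/cosh, t real → ∞), |cos(6z − 3)| grows like e^{6|t|}/2, so ρ ≥ 1. Hence ρ = 1.
Therefore ρ = 1.

Order ρ = 1.


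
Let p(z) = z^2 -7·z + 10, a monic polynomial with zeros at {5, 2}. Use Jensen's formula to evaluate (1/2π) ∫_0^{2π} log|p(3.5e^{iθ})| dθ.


Zeros: 2, 5; r = 3.5.
Inside |z| < r: 2. Outside (|z| ≥ r): 5.
p(0) = 10, so log|p(0)| = log(10) = 2.3026.
Apply Jensen: I(r) = log|p(0)| + Σ_k log(r/|z_k|), summed over zeros inside |z| < r.
  log(r/|z_k|) for z_k = 2: log(3.5/2) = 0.5596
  Outside zeros (5) contribute nothing to the Jensen sum.
Sum over inside zeros: 0.5596.
I(r) = log|p(0)| + (inside sum) = 2.3026 + 0.5596 = 2.8622.
Note: since some zeros are outside |z| ≤ r, the simplified n·log(r) form does NOT apply — only the inside zeros contribute.

I(r) ≈ 2.8622.


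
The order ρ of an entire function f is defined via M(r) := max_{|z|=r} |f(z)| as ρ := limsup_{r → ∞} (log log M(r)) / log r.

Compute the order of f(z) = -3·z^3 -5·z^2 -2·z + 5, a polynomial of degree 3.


|f(z)| ≤ Σ|c_k|·r^k = O(r^3) as r → ∞. Polynomial growth is O(e^{r^ε}) for every ε > 0 (since r^3/e^{r^ε} → 0), so ρ ≤ ε for all ε > 0, i.e. ρ = 0. Every nonconstant polynomial has order 0.
Therefore ρ = 0.

Order ρ = 0.


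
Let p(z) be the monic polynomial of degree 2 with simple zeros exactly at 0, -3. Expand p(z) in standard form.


The polynomial is p(z) = ∏_{α ∈ S} (z − α), where S = {0, -3}.
Expanding the product yields: p(z) = z^2 + 3·z.
The resulting polynomial has degree 2 and real coefficients as required.

p(z) = z^2 + 3·z.


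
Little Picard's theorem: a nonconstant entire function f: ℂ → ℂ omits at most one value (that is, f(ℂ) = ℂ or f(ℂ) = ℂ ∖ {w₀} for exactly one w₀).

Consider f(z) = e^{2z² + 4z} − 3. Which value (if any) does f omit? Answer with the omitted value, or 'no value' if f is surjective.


Little Picard bounds the complement of f(ℂ) to at most one point.
The exponent g(z) = 2z² + 4z is a nonconstant polynomial, hence surjective onto ℂ. So e^{g(z)} takes every value in {e^w : w ∈ ℂ} = ℂ ∖ {0}. Adding -3 shifts the range to ℂ ∖ {-3}. f omits exactly -3.

Omitted value: -3.


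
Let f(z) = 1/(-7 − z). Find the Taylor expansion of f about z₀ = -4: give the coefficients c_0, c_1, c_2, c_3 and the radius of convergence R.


Let w = z − z₀, so z = z₀ + w.
Then -7 − z = -7 − (z₀ + w) = (-7 − z₀) − w = -3 − w.
f(z) = 1/(-3 − w) = (1/(-3)) · 1/(1 − w/(-3)) = Σ_{n≥0} w^n / (-3)^(n+1).
So c_n = 1/(-3)^(n+1):
  c_0 = 1/(-3)^1 = -1/3.
  c_1 = 1/(-3)^2 = 1/9.
  c_2 = 1/(-3)^3 = -1/27.
  c_3 = 1/(-3)^4 = 1/81.
The series is valid for |w/d| < 1, i.e. |z − z₀| < |d|.
Radius of convergence: R = |-7 − z₀| = |-3| = 3 (distance from z₀ to the singularity z = -7).

c_0 = -1/3, c_1 = 1/9, c_2 = -1/27, c_3 = 1/81; R = 3.


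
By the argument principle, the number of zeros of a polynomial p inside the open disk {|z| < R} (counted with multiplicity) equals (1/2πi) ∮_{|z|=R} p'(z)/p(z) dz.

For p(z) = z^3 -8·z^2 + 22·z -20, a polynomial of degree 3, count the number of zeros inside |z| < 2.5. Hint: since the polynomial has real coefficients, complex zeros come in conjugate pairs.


The zeros of p are: (3 + 1i), (3 - 1i), 2.
Their magnitudes are: 3.162, 3.162, 2.
Zeros with |z| < R = 2.5: 2.
Count = 1.
By the argument principle, (1/2πi) ∮_{|z|=R} p'(z)/p(z) dz equals exactly this count.

Number of zeros inside |z| < 2.5: 1.


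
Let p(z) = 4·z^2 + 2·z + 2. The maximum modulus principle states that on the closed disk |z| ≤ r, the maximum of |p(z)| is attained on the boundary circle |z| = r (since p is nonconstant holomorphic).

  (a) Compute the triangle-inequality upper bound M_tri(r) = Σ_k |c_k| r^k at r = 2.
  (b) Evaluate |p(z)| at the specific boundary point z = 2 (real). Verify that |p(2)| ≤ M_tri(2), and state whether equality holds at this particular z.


Coefficients: c_0 = 2, c_1 = 2, c_2 = 4. Radius r = 2.
Part (a). Triangle bound: M_tri(r) = Σ_k |c_k| r^k
  = |2|·2^0 + |2|·2^1 + |4|·2^2
  = 2 + 4 + 16 = 22.
This bounds M(r) := max_{|z|=r} |p(z)| from above; equality holds iff all terms c_k z^k can be made to align in phase at a single z on |z|=r.
Part (b). At z = 2 (real, on the circle |z| = r):
  p(2) = (2)·2^0 + (2)·2^1 + (4)·2^2 = 22.
  |p(2)| = 22.
Since all nonzero coefficients share the same sign, |p(2)| = 22 = M_tri(2); the triangle bound is attained at z = 2, so in fact M(r) = 22.

M_tri(2) = 22; |p(2)| = 22; equality at z=2: yes.


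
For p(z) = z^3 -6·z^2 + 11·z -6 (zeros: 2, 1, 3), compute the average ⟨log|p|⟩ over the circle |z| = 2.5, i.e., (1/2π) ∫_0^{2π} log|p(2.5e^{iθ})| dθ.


Zeros: 1, 2, 3; r = 2.5.
Inside |z| < r: 1, 2. Outside (|z| ≥ r): 3.
p(0) = -6, so log|p(0)| = log(6) = 1.7918.
Apply Jensen: I(r) = log|p(0)| + Σ_k log(r/|z_k|), summed over zeros inside |z| < r.
  log(r/|z_k|) for z_k = 2: log(2.5/2) = 0.2231
  log(r/|z_k|) for z_k = 1: log(2.5/1) = 0.9163
  Outside zeros (3) contribute nothing to the Jensen sum.
Sum over inside zeros: 1.1394.
I(r) = log|p(0)| + (inside sum) = 1.7918 + 1.1394 = 2.9312.
Note: since some zeros are outside |z| ≤ r, the simplified n·log(r) form does NOT apply — only the inside zeros contribute.

I(r) ≈ 2.9312.


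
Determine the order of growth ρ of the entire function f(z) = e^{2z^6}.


|e^{2z^6}| = e^{Re(2·z^6) + 0} ≤ e^{2|z|^6 + 0} = e^{2r^6 + 0} on |z| = r, so ρ ≤ 6. Choosing z on |z|=r so that 2·z^6 is real positive (always possible by picking arg z appropriately) gives |f(z)| = e^{2r^6 + 0}, matching the bound. The additive constant 0 does not affect log log M(r) ~ 6·log r. Hence ρ = 6.
Therefore ρ = 6.

Order ρ = 6.


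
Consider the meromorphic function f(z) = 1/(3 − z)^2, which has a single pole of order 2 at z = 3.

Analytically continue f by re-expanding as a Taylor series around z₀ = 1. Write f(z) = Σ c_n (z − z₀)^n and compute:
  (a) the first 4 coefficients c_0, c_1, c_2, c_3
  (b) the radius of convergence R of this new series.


Let w = z − z₀, so z = z₀ + w.
Then 3 − z = 3 − (z₀ + w) = (3 − z₀) − w = 2 − w.
f(z) = 1/(2 − w)^2 = (1/(2)^2) · (1 − w/(2))^{−2}.
By the binomial series (1−u)^{−2} = Σ_{n≥0} C(n+1, 1) u^n for |u|<1, with u = w/(2):
  c_n = C(n+1, 1) / (2)^(n+2).
  c_0 = 1/(2)^2 = 1/4.
  c_1 = 2/(2)^3 = 1/4.
  c_2 = 3/(2)^4 = 3/16.
  c_3 = 4/(2)^5 = 1/8.
The series is valid for |w/d| < 1, i.e. |z − z₀| < |d|.
Radius of convergence: R = |3 − z₀| = |2| = 2 (distance from z₀ to the singularity z = 3).

c_0 = 1/4, c_1 = 1/4, c_2 = 3/16, c_3 = 1/8; R = 2.


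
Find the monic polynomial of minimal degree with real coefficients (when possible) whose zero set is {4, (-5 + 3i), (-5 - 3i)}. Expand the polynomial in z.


The polynomial is p(z) = ∏_{α ∈ S} (z − α), where S = {4, (-5 + 3i), (-5 - 3i)}.
Expanding the product yields: p(z) = z^3 + 6·z^2 -6·z -136.
Note conjugate pairs combine to real quadratics: (z − (-5+3i))(z − (-5−3i)) = z² + 10z + 34.
The resulting polynomial has degree 3 and real coefficients as required.

p(z) = z^3 + 6·z^2 -6·z -136.


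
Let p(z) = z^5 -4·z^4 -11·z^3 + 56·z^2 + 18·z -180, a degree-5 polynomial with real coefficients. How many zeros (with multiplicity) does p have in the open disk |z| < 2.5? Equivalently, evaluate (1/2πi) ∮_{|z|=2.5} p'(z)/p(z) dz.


The zeros of p are: 3, -3, -2, (3 + 1i), (3 - 1i).
Their magnitudes are: 3, 3, 2, 3.162, 3.162.
Zeros with |z| < R = 2.5: -2.
Count = 1.
By the argument principle, (1/2πi) ∮_{|z|=R} p'(z)/p(z) dz equals exactly this count.

Number of zeros inside |z| < 2.5: 1.


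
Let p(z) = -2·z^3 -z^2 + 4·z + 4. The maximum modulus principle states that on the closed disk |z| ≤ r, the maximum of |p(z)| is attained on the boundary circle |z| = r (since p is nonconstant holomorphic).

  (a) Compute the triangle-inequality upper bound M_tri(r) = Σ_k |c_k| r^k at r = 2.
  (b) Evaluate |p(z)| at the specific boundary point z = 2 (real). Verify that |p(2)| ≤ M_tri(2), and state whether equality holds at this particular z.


Coefficients: c_0 = 4, c_1 = 4, c_2 = -1, c_3 = -2. Radius r = 2.
Part (a). Triangle bound: M_tri(r) = Σ_k |c_k| r^k
  = |4|·2^0 + |4|·2^1 + |-1|·2^2 + |-2|·2^3
  = 4 + 8 + 4 + 16 = 32.
This bounds M(r) := max_{|z|=r} |p(z)| from above; equality holds iff all terms c_k z^k can be made to align in phase at a single z on |z|=r.
Part (b). At z = 2 (real, on the circle |z| = r):
  p(2) = (4)·2^0 + (4)·2^1 + (-1)·2^2 + (-2)·2^3 = -8.
  |p(2)| = 8.
Check: |p(2)| = 8 ≤ 32 = M_tri(2). ✓ Equality does not hold at z = 2 (the coefficients have mixed signs, so the terms do not all align in phase there).

M_tri(2) = 32; |p(2)| = 8; equality at z=2: no.
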